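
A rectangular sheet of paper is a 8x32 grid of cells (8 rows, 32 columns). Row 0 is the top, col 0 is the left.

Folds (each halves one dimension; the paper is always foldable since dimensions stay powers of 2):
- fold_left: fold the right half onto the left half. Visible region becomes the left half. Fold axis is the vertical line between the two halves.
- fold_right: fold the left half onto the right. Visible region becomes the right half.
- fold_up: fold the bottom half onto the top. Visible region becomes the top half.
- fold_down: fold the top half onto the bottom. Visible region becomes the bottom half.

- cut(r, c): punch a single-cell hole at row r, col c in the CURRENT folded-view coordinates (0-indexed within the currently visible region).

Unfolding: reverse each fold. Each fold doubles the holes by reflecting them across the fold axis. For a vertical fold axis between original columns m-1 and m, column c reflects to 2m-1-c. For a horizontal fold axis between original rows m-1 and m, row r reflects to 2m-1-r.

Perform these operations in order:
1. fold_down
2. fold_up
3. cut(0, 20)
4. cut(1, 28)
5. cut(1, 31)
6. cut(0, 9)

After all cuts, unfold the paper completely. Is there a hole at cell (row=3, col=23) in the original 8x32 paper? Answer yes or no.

Op 1 fold_down: fold axis h@4; visible region now rows[4,8) x cols[0,32) = 4x32
Op 2 fold_up: fold axis h@6; visible region now rows[4,6) x cols[0,32) = 2x32
Op 3 cut(0, 20): punch at orig (4,20); cuts so far [(4, 20)]; region rows[4,6) x cols[0,32) = 2x32
Op 4 cut(1, 28): punch at orig (5,28); cuts so far [(4, 20), (5, 28)]; region rows[4,6) x cols[0,32) = 2x32
Op 5 cut(1, 31): punch at orig (5,31); cuts so far [(4, 20), (5, 28), (5, 31)]; region rows[4,6) x cols[0,32) = 2x32
Op 6 cut(0, 9): punch at orig (4,9); cuts so far [(4, 9), (4, 20), (5, 28), (5, 31)]; region rows[4,6) x cols[0,32) = 2x32
Unfold 1 (reflect across h@6): 8 holes -> [(4, 9), (4, 20), (5, 28), (5, 31), (6, 28), (6, 31), (7, 9), (7, 20)]
Unfold 2 (reflect across h@4): 16 holes -> [(0, 9), (0, 20), (1, 28), (1, 31), (2, 28), (2, 31), (3, 9), (3, 20), (4, 9), (4, 20), (5, 28), (5, 31), (6, 28), (6, 31), (7, 9), (7, 20)]
Holes: [(0, 9), (0, 20), (1, 28), (1, 31), (2, 28), (2, 31), (3, 9), (3, 20), (4, 9), (4, 20), (5, 28), (5, 31), (6, 28), (6, 31), (7, 9), (7, 20)]

Answer: no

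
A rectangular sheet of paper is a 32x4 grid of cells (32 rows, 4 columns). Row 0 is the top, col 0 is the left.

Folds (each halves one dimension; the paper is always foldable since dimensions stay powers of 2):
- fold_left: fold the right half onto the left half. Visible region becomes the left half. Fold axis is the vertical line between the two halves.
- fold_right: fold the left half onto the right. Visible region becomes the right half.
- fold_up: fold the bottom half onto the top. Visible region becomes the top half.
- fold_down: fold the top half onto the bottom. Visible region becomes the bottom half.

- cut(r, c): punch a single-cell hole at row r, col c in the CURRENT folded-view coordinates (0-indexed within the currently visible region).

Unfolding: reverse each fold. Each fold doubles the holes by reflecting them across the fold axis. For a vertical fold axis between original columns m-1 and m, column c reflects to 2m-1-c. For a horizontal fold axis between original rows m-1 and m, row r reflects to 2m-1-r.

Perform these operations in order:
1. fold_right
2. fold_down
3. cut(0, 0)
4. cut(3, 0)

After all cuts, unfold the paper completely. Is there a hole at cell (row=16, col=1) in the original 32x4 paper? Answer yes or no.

Op 1 fold_right: fold axis v@2; visible region now rows[0,32) x cols[2,4) = 32x2
Op 2 fold_down: fold axis h@16; visible region now rows[16,32) x cols[2,4) = 16x2
Op 3 cut(0, 0): punch at orig (16,2); cuts so far [(16, 2)]; region rows[16,32) x cols[2,4) = 16x2
Op 4 cut(3, 0): punch at orig (19,2); cuts so far [(16, 2), (19, 2)]; region rows[16,32) x cols[2,4) = 16x2
Unfold 1 (reflect across h@16): 4 holes -> [(12, 2), (15, 2), (16, 2), (19, 2)]
Unfold 2 (reflect across v@2): 8 holes -> [(12, 1), (12, 2), (15, 1), (15, 2), (16, 1), (16, 2), (19, 1), (19, 2)]
Holes: [(12, 1), (12, 2), (15, 1), (15, 2), (16, 1), (16, 2), (19, 1), (19, 2)]

Answer: yes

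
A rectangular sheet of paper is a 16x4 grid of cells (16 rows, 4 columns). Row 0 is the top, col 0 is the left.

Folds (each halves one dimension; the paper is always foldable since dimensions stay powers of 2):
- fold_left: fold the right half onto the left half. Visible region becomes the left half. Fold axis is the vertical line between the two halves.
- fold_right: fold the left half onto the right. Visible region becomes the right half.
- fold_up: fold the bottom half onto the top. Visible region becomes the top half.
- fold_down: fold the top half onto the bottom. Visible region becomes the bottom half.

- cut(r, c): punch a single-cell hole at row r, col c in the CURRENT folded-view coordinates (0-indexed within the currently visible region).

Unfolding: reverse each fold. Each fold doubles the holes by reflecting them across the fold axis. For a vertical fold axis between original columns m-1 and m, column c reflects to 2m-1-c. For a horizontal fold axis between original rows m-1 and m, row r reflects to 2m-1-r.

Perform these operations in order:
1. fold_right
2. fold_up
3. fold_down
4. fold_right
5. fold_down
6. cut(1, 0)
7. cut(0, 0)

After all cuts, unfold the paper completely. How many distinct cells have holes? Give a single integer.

Answer: 64

Derivation:
Op 1 fold_right: fold axis v@2; visible region now rows[0,16) x cols[2,4) = 16x2
Op 2 fold_up: fold axis h@8; visible region now rows[0,8) x cols[2,4) = 8x2
Op 3 fold_down: fold axis h@4; visible region now rows[4,8) x cols[2,4) = 4x2
Op 4 fold_right: fold axis v@3; visible region now rows[4,8) x cols[3,4) = 4x1
Op 5 fold_down: fold axis h@6; visible region now rows[6,8) x cols[3,4) = 2x1
Op 6 cut(1, 0): punch at orig (7,3); cuts so far [(7, 3)]; region rows[6,8) x cols[3,4) = 2x1
Op 7 cut(0, 0): punch at orig (6,3); cuts so far [(6, 3), (7, 3)]; region rows[6,8) x cols[3,4) = 2x1
Unfold 1 (reflect across h@6): 4 holes -> [(4, 3), (5, 3), (6, 3), (7, 3)]
Unfold 2 (reflect across v@3): 8 holes -> [(4, 2), (4, 3), (5, 2), (5, 3), (6, 2), (6, 3), (7, 2), (7, 3)]
Unfold 3 (reflect across h@4): 16 holes -> [(0, 2), (0, 3), (1, 2), (1, 3), (2, 2), (2, 3), (3, 2), (3, 3), (4, 2), (4, 3), (5, 2), (5, 3), (6, 2), (6, 3), (7, 2), (7, 3)]
Unfold 4 (reflect across h@8): 32 holes -> [(0, 2), (0, 3), (1, 2), (1, 3), (2, 2), (2, 3), (3, 2), (3, 3), (4, 2), (4, 3), (5, 2), (5, 3), (6, 2), (6, 3), (7, 2), (7, 3), (8, 2), (8, 3), (9, 2), (9, 3), (10, 2), (10, 3), (11, 2), (11, 3), (12, 2), (12, 3), (13, 2), (13, 3), (14, 2), (14, 3), (15, 2), (15, 3)]
Unfold 5 (reflect across v@2): 64 holes -> [(0, 0), (0, 1), (0, 2), (0, 3), (1, 0), (1, 1), (1, 2), (1, 3), (2, 0), (2, 1), (2, 2), (2, 3), (3, 0), (3, 1), (3, 2), (3, 3), (4, 0), (4, 1), (4, 2), (4, 3), (5, 0), (5, 1), (5, 2), (5, 3), (6, 0), (6, 1), (6, 2), (6, 3), (7, 0), (7, 1), (7, 2), (7, 3), (8, 0), (8, 1), (8, 2), (8, 3), (9, 0), (9, 1), (9, 2), (9, 3), (10, 0), (10, 1), (10, 2), (10, 3), (11, 0), (11, 1), (11, 2), (11, 3), (12, 0), (12, 1), (12, 2), (12, 3), (13, 0), (13, 1), (13, 2), (13, 3), (14, 0), (14, 1), (14, 2), (14, 3), (15, 0), (15, 1), (15, 2), (15, 3)]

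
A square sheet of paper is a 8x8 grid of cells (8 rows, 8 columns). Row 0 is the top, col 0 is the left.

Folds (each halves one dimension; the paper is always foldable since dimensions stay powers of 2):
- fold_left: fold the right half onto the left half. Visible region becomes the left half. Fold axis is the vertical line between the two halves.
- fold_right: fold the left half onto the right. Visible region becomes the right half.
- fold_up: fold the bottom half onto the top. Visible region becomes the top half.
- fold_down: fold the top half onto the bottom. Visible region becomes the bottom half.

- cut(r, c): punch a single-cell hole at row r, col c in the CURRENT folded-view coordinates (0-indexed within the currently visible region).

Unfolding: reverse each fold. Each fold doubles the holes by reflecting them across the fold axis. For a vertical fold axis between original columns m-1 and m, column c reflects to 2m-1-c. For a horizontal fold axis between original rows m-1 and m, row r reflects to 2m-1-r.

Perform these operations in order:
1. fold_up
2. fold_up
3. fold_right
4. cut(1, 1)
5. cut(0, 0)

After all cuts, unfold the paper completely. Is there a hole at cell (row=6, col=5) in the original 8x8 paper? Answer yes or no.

Answer: yes

Derivation:
Op 1 fold_up: fold axis h@4; visible region now rows[0,4) x cols[0,8) = 4x8
Op 2 fold_up: fold axis h@2; visible region now rows[0,2) x cols[0,8) = 2x8
Op 3 fold_right: fold axis v@4; visible region now rows[0,2) x cols[4,8) = 2x4
Op 4 cut(1, 1): punch at orig (1,5); cuts so far [(1, 5)]; region rows[0,2) x cols[4,8) = 2x4
Op 5 cut(0, 0): punch at orig (0,4); cuts so far [(0, 4), (1, 5)]; region rows[0,2) x cols[4,8) = 2x4
Unfold 1 (reflect across v@4): 4 holes -> [(0, 3), (0, 4), (1, 2), (1, 5)]
Unfold 2 (reflect across h@2): 8 holes -> [(0, 3), (0, 4), (1, 2), (1, 5), (2, 2), (2, 5), (3, 3), (3, 4)]
Unfold 3 (reflect across h@4): 16 holes -> [(0, 3), (0, 4), (1, 2), (1, 5), (2, 2), (2, 5), (3, 3), (3, 4), (4, 3), (4, 4), (5, 2), (5, 5), (6, 2), (6, 5), (7, 3), (7, 4)]
Holes: [(0, 3), (0, 4), (1, 2), (1, 5), (2, 2), (2, 5), (3, 3), (3, 4), (4, 3), (4, 4), (5, 2), (5, 5), (6, 2), (6, 5), (7, 3), (7, 4)]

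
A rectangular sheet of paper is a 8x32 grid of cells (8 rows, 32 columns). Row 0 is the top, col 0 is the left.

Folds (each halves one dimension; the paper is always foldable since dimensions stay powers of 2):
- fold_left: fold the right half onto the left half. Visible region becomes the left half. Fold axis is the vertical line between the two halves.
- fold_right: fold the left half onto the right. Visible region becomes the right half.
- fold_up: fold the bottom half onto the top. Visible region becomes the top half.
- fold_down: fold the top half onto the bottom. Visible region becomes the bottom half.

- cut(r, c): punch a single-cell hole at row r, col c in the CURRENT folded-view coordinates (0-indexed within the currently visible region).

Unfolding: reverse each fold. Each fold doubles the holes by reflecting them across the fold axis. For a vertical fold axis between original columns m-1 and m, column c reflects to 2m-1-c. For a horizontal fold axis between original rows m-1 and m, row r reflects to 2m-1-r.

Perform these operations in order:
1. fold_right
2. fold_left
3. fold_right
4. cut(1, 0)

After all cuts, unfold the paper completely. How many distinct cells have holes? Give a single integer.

Answer: 8

Derivation:
Op 1 fold_right: fold axis v@16; visible region now rows[0,8) x cols[16,32) = 8x16
Op 2 fold_left: fold axis v@24; visible region now rows[0,8) x cols[16,24) = 8x8
Op 3 fold_right: fold axis v@20; visible region now rows[0,8) x cols[20,24) = 8x4
Op 4 cut(1, 0): punch at orig (1,20); cuts so far [(1, 20)]; region rows[0,8) x cols[20,24) = 8x4
Unfold 1 (reflect across v@20): 2 holes -> [(1, 19), (1, 20)]
Unfold 2 (reflect across v@24): 4 holes -> [(1, 19), (1, 20), (1, 27), (1, 28)]
Unfold 3 (reflect across v@16): 8 holes -> [(1, 3), (1, 4), (1, 11), (1, 12), (1, 19), (1, 20), (1, 27), (1, 28)]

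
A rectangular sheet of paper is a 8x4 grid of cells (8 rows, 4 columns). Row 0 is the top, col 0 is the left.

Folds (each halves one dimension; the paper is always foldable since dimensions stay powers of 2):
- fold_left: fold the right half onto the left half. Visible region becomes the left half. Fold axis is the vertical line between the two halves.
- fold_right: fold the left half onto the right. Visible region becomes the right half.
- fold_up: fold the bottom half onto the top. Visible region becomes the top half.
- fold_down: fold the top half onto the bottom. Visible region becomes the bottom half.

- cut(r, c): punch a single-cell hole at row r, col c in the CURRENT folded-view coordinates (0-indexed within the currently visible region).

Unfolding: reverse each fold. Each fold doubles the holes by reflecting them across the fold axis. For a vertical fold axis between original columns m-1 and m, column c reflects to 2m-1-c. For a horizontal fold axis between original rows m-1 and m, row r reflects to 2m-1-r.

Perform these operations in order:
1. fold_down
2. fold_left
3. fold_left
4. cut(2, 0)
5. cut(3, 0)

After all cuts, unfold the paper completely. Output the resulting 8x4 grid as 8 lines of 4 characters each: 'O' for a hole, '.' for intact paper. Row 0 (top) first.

Op 1 fold_down: fold axis h@4; visible region now rows[4,8) x cols[0,4) = 4x4
Op 2 fold_left: fold axis v@2; visible region now rows[4,8) x cols[0,2) = 4x2
Op 3 fold_left: fold axis v@1; visible region now rows[4,8) x cols[0,1) = 4x1
Op 4 cut(2, 0): punch at orig (6,0); cuts so far [(6, 0)]; region rows[4,8) x cols[0,1) = 4x1
Op 5 cut(3, 0): punch at orig (7,0); cuts so far [(6, 0), (7, 0)]; region rows[4,8) x cols[0,1) = 4x1
Unfold 1 (reflect across v@1): 4 holes -> [(6, 0), (6, 1), (7, 0), (7, 1)]
Unfold 2 (reflect across v@2): 8 holes -> [(6, 0), (6, 1), (6, 2), (6, 3), (7, 0), (7, 1), (7, 2), (7, 3)]
Unfold 3 (reflect across h@4): 16 holes -> [(0, 0), (0, 1), (0, 2), (0, 3), (1, 0), (1, 1), (1, 2), (1, 3), (6, 0), (6, 1), (6, 2), (6, 3), (7, 0), (7, 1), (7, 2), (7, 3)]

Answer: OOOO
OOOO
....
....
....
....
OOOO
OOOO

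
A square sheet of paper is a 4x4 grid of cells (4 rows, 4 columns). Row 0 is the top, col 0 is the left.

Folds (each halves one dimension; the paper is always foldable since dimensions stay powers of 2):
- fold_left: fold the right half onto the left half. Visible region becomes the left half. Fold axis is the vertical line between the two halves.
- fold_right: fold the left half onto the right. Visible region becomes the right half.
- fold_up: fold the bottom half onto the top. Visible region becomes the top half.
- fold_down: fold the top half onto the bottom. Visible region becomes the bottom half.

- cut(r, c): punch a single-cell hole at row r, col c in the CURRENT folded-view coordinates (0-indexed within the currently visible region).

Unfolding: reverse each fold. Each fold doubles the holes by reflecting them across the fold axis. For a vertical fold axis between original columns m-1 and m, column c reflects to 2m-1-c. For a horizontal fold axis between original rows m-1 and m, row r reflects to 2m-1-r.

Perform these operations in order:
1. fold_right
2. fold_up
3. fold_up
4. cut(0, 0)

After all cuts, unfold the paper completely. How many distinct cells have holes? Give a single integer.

Op 1 fold_right: fold axis v@2; visible region now rows[0,4) x cols[2,4) = 4x2
Op 2 fold_up: fold axis h@2; visible region now rows[0,2) x cols[2,4) = 2x2
Op 3 fold_up: fold axis h@1; visible region now rows[0,1) x cols[2,4) = 1x2
Op 4 cut(0, 0): punch at orig (0,2); cuts so far [(0, 2)]; region rows[0,1) x cols[2,4) = 1x2
Unfold 1 (reflect across h@1): 2 holes -> [(0, 2), (1, 2)]
Unfold 2 (reflect across h@2): 4 holes -> [(0, 2), (1, 2), (2, 2), (3, 2)]
Unfold 3 (reflect across v@2): 8 holes -> [(0, 1), (0, 2), (1, 1), (1, 2), (2, 1), (2, 2), (3, 1), (3, 2)]

Answer: 8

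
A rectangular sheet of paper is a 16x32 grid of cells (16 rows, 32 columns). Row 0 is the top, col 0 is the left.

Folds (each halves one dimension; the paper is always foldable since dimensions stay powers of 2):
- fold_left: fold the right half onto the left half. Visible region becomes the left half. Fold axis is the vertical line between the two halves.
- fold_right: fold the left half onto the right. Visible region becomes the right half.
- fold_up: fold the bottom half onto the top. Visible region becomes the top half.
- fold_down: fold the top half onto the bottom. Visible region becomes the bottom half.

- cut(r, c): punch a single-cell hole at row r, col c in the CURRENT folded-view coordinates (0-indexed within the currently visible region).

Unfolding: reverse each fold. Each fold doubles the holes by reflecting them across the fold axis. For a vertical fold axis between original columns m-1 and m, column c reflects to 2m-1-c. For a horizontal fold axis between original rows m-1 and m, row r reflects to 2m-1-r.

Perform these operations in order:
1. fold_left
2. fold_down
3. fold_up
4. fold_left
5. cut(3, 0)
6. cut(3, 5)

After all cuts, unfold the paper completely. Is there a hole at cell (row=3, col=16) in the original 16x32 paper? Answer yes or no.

Op 1 fold_left: fold axis v@16; visible region now rows[0,16) x cols[0,16) = 16x16
Op 2 fold_down: fold axis h@8; visible region now rows[8,16) x cols[0,16) = 8x16
Op 3 fold_up: fold axis h@12; visible region now rows[8,12) x cols[0,16) = 4x16
Op 4 fold_left: fold axis v@8; visible region now rows[8,12) x cols[0,8) = 4x8
Op 5 cut(3, 0): punch at orig (11,0); cuts so far [(11, 0)]; region rows[8,12) x cols[0,8) = 4x8
Op 6 cut(3, 5): punch at orig (11,5); cuts so far [(11, 0), (11, 5)]; region rows[8,12) x cols[0,8) = 4x8
Unfold 1 (reflect across v@8): 4 holes -> [(11, 0), (11, 5), (11, 10), (11, 15)]
Unfold 2 (reflect across h@12): 8 holes -> [(11, 0), (11, 5), (11, 10), (11, 15), (12, 0), (12, 5), (12, 10), (12, 15)]
Unfold 3 (reflect across h@8): 16 holes -> [(3, 0), (3, 5), (3, 10), (3, 15), (4, 0), (4, 5), (4, 10), (4, 15), (11, 0), (11, 5), (11, 10), (11, 15), (12, 0), (12, 5), (12, 10), (12, 15)]
Unfold 4 (reflect across v@16): 32 holes -> [(3, 0), (3, 5), (3, 10), (3, 15), (3, 16), (3, 21), (3, 26), (3, 31), (4, 0), (4, 5), (4, 10), (4, 15), (4, 16), (4, 21), (4, 26), (4, 31), (11, 0), (11, 5), (11, 10), (11, 15), (11, 16), (11, 21), (11, 26), (11, 31), (12, 0), (12, 5), (12, 10), (12, 15), (12, 16), (12, 21), (12, 26), (12, 31)]
Holes: [(3, 0), (3, 5), (3, 10), (3, 15), (3, 16), (3, 21), (3, 26), (3, 31), (4, 0), (4, 5), (4, 10), (4, 15), (4, 16), (4, 21), (4, 26), (4, 31), (11, 0), (11, 5), (11, 10), (11, 15), (11, 16), (11, 21), (11, 26), (11, 31), (12, 0), (12, 5), (12, 10), (12, 15), (12, 16), (12, 21), (12, 26), (12, 31)]

Answer: yes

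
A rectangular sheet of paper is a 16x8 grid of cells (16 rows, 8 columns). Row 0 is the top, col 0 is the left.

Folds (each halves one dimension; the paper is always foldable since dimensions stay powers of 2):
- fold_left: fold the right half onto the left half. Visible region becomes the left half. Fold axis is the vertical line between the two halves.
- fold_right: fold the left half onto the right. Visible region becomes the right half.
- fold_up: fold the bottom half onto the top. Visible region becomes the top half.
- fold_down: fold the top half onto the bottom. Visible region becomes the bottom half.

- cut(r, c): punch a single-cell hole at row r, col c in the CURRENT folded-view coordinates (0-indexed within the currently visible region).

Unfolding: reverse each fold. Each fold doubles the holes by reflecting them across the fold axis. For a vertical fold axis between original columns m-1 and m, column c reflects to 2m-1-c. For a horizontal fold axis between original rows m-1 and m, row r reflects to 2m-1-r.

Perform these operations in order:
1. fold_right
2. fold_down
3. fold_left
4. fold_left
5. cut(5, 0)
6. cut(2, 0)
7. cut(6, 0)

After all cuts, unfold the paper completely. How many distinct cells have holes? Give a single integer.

Answer: 48

Derivation:
Op 1 fold_right: fold axis v@4; visible region now rows[0,16) x cols[4,8) = 16x4
Op 2 fold_down: fold axis h@8; visible region now rows[8,16) x cols[4,8) = 8x4
Op 3 fold_left: fold axis v@6; visible region now rows[8,16) x cols[4,6) = 8x2
Op 4 fold_left: fold axis v@5; visible region now rows[8,16) x cols[4,5) = 8x1
Op 5 cut(5, 0): punch at orig (13,4); cuts so far [(13, 4)]; region rows[8,16) x cols[4,5) = 8x1
Op 6 cut(2, 0): punch at orig (10,4); cuts so far [(10, 4), (13, 4)]; region rows[8,16) x cols[4,5) = 8x1
Op 7 cut(6, 0): punch at orig (14,4); cuts so far [(10, 4), (13, 4), (14, 4)]; region rows[8,16) x cols[4,5) = 8x1
Unfold 1 (reflect across v@5): 6 holes -> [(10, 4), (10, 5), (13, 4), (13, 5), (14, 4), (14, 5)]
Unfold 2 (reflect across v@6): 12 holes -> [(10, 4), (10, 5), (10, 6), (10, 7), (13, 4), (13, 5), (13, 6), (13, 7), (14, 4), (14, 5), (14, 6), (14, 7)]
Unfold 3 (reflect across h@8): 24 holes -> [(1, 4), (1, 5), (1, 6), (1, 7), (2, 4), (2, 5), (2, 6), (2, 7), (5, 4), (5, 5), (5, 6), (5, 7), (10, 4), (10, 5), (10, 6), (10, 7), (13, 4), (13, 5), (13, 6), (13, 7), (14, 4), (14, 5), (14, 6), (14, 7)]
Unfold 4 (reflect across v@4): 48 holes -> [(1, 0), (1, 1), (1, 2), (1, 3), (1, 4), (1, 5), (1, 6), (1, 7), (2, 0), (2, 1), (2, 2), (2, 3), (2, 4), (2, 5), (2, 6), (2, 7), (5, 0), (5, 1), (5, 2), (5, 3), (5, 4), (5, 5), (5, 6), (5, 7), (10, 0), (10, 1), (10, 2), (10, 3), (10, 4), (10, 5), (10, 6), (10, 7), (13, 0), (13, 1), (13, 2), (13, 3), (13, 4), (13, 5), (13, 6), (13, 7), (14, 0), (14, 1), (14, 2), (14, 3), (14, 4), (14, 5), (14, 6), (14, 7)]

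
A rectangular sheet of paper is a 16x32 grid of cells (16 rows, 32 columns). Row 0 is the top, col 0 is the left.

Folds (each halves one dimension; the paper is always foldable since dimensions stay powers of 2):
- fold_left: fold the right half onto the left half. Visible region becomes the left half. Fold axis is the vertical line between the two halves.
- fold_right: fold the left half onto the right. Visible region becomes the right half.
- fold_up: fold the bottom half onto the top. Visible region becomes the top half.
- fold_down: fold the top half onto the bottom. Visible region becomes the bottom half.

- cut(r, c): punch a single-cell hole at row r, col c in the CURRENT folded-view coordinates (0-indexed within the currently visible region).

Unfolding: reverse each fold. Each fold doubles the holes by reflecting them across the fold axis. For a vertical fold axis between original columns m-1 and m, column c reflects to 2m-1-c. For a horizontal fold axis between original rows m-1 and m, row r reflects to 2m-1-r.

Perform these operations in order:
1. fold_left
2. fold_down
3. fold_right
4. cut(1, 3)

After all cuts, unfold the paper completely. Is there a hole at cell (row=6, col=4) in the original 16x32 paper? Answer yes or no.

Answer: yes

Derivation:
Op 1 fold_left: fold axis v@16; visible region now rows[0,16) x cols[0,16) = 16x16
Op 2 fold_down: fold axis h@8; visible region now rows[8,16) x cols[0,16) = 8x16
Op 3 fold_right: fold axis v@8; visible region now rows[8,16) x cols[8,16) = 8x8
Op 4 cut(1, 3): punch at orig (9,11); cuts so far [(9, 11)]; region rows[8,16) x cols[8,16) = 8x8
Unfold 1 (reflect across v@8): 2 holes -> [(9, 4), (9, 11)]
Unfold 2 (reflect across h@8): 4 holes -> [(6, 4), (6, 11), (9, 4), (9, 11)]
Unfold 3 (reflect across v@16): 8 holes -> [(6, 4), (6, 11), (6, 20), (6, 27), (9, 4), (9, 11), (9, 20), (9, 27)]
Holes: [(6, 4), (6, 11), (6, 20), (6, 27), (9, 4), (9, 11), (9, 20), (9, 27)]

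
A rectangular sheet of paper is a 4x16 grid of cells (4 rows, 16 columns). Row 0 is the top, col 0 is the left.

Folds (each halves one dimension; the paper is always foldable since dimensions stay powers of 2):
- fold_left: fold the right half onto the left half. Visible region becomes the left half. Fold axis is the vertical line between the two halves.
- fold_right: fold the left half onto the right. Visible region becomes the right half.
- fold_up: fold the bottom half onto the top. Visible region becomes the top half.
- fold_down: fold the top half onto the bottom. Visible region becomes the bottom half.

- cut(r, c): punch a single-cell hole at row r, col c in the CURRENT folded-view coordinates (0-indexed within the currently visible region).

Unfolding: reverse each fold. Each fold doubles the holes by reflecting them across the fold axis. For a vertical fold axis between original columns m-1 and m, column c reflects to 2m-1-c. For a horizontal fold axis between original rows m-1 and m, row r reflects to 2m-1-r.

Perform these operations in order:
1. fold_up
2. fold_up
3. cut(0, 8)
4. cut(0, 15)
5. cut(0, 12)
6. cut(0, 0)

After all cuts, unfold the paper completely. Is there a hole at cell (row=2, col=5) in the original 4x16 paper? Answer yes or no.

Answer: no

Derivation:
Op 1 fold_up: fold axis h@2; visible region now rows[0,2) x cols[0,16) = 2x16
Op 2 fold_up: fold axis h@1; visible region now rows[0,1) x cols[0,16) = 1x16
Op 3 cut(0, 8): punch at orig (0,8); cuts so far [(0, 8)]; region rows[0,1) x cols[0,16) = 1x16
Op 4 cut(0, 15): punch at orig (0,15); cuts so far [(0, 8), (0, 15)]; region rows[0,1) x cols[0,16) = 1x16
Op 5 cut(0, 12): punch at orig (0,12); cuts so far [(0, 8), (0, 12), (0, 15)]; region rows[0,1) x cols[0,16) = 1x16
Op 6 cut(0, 0): punch at orig (0,0); cuts so far [(0, 0), (0, 8), (0, 12), (0, 15)]; region rows[0,1) x cols[0,16) = 1x16
Unfold 1 (reflect across h@1): 8 holes -> [(0, 0), (0, 8), (0, 12), (0, 15), (1, 0), (1, 8), (1, 12), (1, 15)]
Unfold 2 (reflect across h@2): 16 holes -> [(0, 0), (0, 8), (0, 12), (0, 15), (1, 0), (1, 8), (1, 12), (1, 15), (2, 0), (2, 8), (2, 12), (2, 15), (3, 0), (3, 8), (3, 12), (3, 15)]
Holes: [(0, 0), (0, 8), (0, 12), (0, 15), (1, 0), (1, 8), (1, 12), (1, 15), (2, 0), (2, 8), (2, 12), (2, 15), (3, 0), (3, 8), (3, 12), (3, 15)]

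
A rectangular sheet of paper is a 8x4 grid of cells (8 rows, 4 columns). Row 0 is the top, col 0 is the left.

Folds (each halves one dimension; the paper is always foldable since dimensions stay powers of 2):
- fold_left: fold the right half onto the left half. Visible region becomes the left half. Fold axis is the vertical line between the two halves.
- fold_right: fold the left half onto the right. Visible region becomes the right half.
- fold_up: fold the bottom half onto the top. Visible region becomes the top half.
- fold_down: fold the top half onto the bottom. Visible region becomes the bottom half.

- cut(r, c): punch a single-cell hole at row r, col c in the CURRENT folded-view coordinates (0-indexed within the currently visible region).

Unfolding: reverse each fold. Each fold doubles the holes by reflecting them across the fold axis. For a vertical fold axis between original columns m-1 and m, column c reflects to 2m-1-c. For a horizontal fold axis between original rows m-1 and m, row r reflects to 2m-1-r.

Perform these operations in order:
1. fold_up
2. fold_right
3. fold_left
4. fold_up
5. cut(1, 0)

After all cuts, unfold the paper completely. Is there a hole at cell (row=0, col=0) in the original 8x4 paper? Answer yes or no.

Op 1 fold_up: fold axis h@4; visible region now rows[0,4) x cols[0,4) = 4x4
Op 2 fold_right: fold axis v@2; visible region now rows[0,4) x cols[2,4) = 4x2
Op 3 fold_left: fold axis v@3; visible region now rows[0,4) x cols[2,3) = 4x1
Op 4 fold_up: fold axis h@2; visible region now rows[0,2) x cols[2,3) = 2x1
Op 5 cut(1, 0): punch at orig (1,2); cuts so far [(1, 2)]; region rows[0,2) x cols[2,3) = 2x1
Unfold 1 (reflect across h@2): 2 holes -> [(1, 2), (2, 2)]
Unfold 2 (reflect across v@3): 4 holes -> [(1, 2), (1, 3), (2, 2), (2, 3)]
Unfold 3 (reflect across v@2): 8 holes -> [(1, 0), (1, 1), (1, 2), (1, 3), (2, 0), (2, 1), (2, 2), (2, 3)]
Unfold 4 (reflect across h@4): 16 holes -> [(1, 0), (1, 1), (1, 2), (1, 3), (2, 0), (2, 1), (2, 2), (2, 3), (5, 0), (5, 1), (5, 2), (5, 3), (6, 0), (6, 1), (6, 2), (6, 3)]
Holes: [(1, 0), (1, 1), (1, 2), (1, 3), (2, 0), (2, 1), (2, 2), (2, 3), (5, 0), (5, 1), (5, 2), (5, 3), (6, 0), (6, 1), (6, 2), (6, 3)]

Answer: no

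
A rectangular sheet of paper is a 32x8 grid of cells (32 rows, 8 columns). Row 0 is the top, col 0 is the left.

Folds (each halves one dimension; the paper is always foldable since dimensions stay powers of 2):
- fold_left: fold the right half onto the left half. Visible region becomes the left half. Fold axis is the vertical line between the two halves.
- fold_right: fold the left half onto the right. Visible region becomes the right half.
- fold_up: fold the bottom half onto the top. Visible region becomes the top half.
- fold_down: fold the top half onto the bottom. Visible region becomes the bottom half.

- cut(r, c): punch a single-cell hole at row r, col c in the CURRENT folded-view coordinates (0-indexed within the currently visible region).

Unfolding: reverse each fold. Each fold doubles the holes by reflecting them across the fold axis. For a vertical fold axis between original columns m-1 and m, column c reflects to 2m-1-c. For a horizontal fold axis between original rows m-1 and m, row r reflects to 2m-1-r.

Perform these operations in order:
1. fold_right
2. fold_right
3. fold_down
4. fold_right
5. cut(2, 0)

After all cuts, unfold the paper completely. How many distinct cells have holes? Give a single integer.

Op 1 fold_right: fold axis v@4; visible region now rows[0,32) x cols[4,8) = 32x4
Op 2 fold_right: fold axis v@6; visible region now rows[0,32) x cols[6,8) = 32x2
Op 3 fold_down: fold axis h@16; visible region now rows[16,32) x cols[6,8) = 16x2
Op 4 fold_right: fold axis v@7; visible region now rows[16,32) x cols[7,8) = 16x1
Op 5 cut(2, 0): punch at orig (18,7); cuts so far [(18, 7)]; region rows[16,32) x cols[7,8) = 16x1
Unfold 1 (reflect across v@7): 2 holes -> [(18, 6), (18, 7)]
Unfold 2 (reflect across h@16): 4 holes -> [(13, 6), (13, 7), (18, 6), (18, 7)]
Unfold 3 (reflect across v@6): 8 holes -> [(13, 4), (13, 5), (13, 6), (13, 7), (18, 4), (18, 5), (18, 6), (18, 7)]
Unfold 4 (reflect across v@4): 16 holes -> [(13, 0), (13, 1), (13, 2), (13, 3), (13, 4), (13, 5), (13, 6), (13, 7), (18, 0), (18, 1), (18, 2), (18, 3), (18, 4), (18, 5), (18, 6), (18, 7)]

Answer: 16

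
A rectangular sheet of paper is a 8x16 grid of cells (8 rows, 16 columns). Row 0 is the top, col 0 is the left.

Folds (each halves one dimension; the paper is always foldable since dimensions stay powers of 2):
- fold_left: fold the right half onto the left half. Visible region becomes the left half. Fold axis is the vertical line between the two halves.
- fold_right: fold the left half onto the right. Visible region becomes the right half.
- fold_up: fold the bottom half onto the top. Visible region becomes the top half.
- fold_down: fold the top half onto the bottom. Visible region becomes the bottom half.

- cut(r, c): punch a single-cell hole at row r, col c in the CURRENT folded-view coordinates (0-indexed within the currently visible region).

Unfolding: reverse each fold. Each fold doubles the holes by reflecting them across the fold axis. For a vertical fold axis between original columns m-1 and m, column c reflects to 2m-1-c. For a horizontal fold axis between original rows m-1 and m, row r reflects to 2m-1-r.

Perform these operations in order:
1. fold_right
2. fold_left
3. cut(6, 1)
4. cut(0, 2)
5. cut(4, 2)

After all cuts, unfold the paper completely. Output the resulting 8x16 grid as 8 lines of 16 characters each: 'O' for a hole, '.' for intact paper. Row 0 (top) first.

Answer: ..O..O....O..O..
................
................
................
..O..O....O..O..
................
.O....O..O....O.
................

Derivation:
Op 1 fold_right: fold axis v@8; visible region now rows[0,8) x cols[8,16) = 8x8
Op 2 fold_left: fold axis v@12; visible region now rows[0,8) x cols[8,12) = 8x4
Op 3 cut(6, 1): punch at orig (6,9); cuts so far [(6, 9)]; region rows[0,8) x cols[8,12) = 8x4
Op 4 cut(0, 2): punch at orig (0,10); cuts so far [(0, 10), (6, 9)]; region rows[0,8) x cols[8,12) = 8x4
Op 5 cut(4, 2): punch at orig (4,10); cuts so far [(0, 10), (4, 10), (6, 9)]; region rows[0,8) x cols[8,12) = 8x4
Unfold 1 (reflect across v@12): 6 holes -> [(0, 10), (0, 13), (4, 10), (4, 13), (6, 9), (6, 14)]
Unfold 2 (reflect across v@8): 12 holes -> [(0, 2), (0, 5), (0, 10), (0, 13), (4, 2), (4, 5), (4, 10), (4, 13), (6, 1), (6, 6), (6, 9), (6, 14)]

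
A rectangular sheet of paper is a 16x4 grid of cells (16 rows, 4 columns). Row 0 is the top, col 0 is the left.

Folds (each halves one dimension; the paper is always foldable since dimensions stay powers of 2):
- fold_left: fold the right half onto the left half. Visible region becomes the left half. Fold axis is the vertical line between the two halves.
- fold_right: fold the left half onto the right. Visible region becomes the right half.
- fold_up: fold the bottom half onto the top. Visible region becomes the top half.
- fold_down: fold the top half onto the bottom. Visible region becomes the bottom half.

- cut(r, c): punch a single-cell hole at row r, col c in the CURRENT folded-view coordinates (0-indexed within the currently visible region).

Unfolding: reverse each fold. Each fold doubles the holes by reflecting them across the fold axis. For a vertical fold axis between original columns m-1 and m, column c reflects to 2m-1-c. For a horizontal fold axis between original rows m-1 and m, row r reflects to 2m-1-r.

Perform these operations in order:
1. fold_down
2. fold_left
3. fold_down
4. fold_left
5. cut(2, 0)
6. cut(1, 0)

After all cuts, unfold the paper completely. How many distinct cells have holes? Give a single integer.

Op 1 fold_down: fold axis h@8; visible region now rows[8,16) x cols[0,4) = 8x4
Op 2 fold_left: fold axis v@2; visible region now rows[8,16) x cols[0,2) = 8x2
Op 3 fold_down: fold axis h@12; visible region now rows[12,16) x cols[0,2) = 4x2
Op 4 fold_left: fold axis v@1; visible region now rows[12,16) x cols[0,1) = 4x1
Op 5 cut(2, 0): punch at orig (14,0); cuts so far [(14, 0)]; region rows[12,16) x cols[0,1) = 4x1
Op 6 cut(1, 0): punch at orig (13,0); cuts so far [(13, 0), (14, 0)]; region rows[12,16) x cols[0,1) = 4x1
Unfold 1 (reflect across v@1): 4 holes -> [(13, 0), (13, 1), (14, 0), (14, 1)]
Unfold 2 (reflect across h@12): 8 holes -> [(9, 0), (9, 1), (10, 0), (10, 1), (13, 0), (13, 1), (14, 0), (14, 1)]
Unfold 3 (reflect across v@2): 16 holes -> [(9, 0), (9, 1), (9, 2), (9, 3), (10, 0), (10, 1), (10, 2), (10, 3), (13, 0), (13, 1), (13, 2), (13, 3), (14, 0), (14, 1), (14, 2), (14, 3)]
Unfold 4 (reflect across h@8): 32 holes -> [(1, 0), (1, 1), (1, 2), (1, 3), (2, 0), (2, 1), (2, 2), (2, 3), (5, 0), (5, 1), (5, 2), (5, 3), (6, 0), (6, 1), (6, 2), (6, 3), (9, 0), (9, 1), (9, 2), (9, 3), (10, 0), (10, 1), (10, 2), (10, 3), (13, 0), (13, 1), (13, 2), (13, 3), (14, 0), (14, 1), (14, 2), (14, 3)]

Answer: 32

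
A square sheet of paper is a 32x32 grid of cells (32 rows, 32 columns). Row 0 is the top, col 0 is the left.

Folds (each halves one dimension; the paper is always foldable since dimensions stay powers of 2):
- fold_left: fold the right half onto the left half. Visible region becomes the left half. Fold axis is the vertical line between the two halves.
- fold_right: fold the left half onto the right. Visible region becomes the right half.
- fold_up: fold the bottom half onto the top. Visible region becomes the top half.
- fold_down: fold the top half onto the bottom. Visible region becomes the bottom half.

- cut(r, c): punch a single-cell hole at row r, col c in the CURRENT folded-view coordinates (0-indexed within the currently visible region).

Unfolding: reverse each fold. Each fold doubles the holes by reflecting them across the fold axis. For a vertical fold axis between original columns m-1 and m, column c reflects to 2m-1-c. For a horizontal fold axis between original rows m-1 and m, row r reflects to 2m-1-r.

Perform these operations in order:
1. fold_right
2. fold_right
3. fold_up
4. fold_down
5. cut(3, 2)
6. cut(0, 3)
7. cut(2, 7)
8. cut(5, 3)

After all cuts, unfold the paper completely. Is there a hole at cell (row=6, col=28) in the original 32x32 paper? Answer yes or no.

Op 1 fold_right: fold axis v@16; visible region now rows[0,32) x cols[16,32) = 32x16
Op 2 fold_right: fold axis v@24; visible region now rows[0,32) x cols[24,32) = 32x8
Op 3 fold_up: fold axis h@16; visible region now rows[0,16) x cols[24,32) = 16x8
Op 4 fold_down: fold axis h@8; visible region now rows[8,16) x cols[24,32) = 8x8
Op 5 cut(3, 2): punch at orig (11,26); cuts so far [(11, 26)]; region rows[8,16) x cols[24,32) = 8x8
Op 6 cut(0, 3): punch at orig (8,27); cuts so far [(8, 27), (11, 26)]; region rows[8,16) x cols[24,32) = 8x8
Op 7 cut(2, 7): punch at orig (10,31); cuts so far [(8, 27), (10, 31), (11, 26)]; region rows[8,16) x cols[24,32) = 8x8
Op 8 cut(5, 3): punch at orig (13,27); cuts so far [(8, 27), (10, 31), (11, 26), (13, 27)]; region rows[8,16) x cols[24,32) = 8x8
Unfold 1 (reflect across h@8): 8 holes -> [(2, 27), (4, 26), (5, 31), (7, 27), (8, 27), (10, 31), (11, 26), (13, 27)]
Unfold 2 (reflect across h@16): 16 holes -> [(2, 27), (4, 26), (5, 31), (7, 27), (8, 27), (10, 31), (11, 26), (13, 27), (18, 27), (20, 26), (21, 31), (23, 27), (24, 27), (26, 31), (27, 26), (29, 27)]
Unfold 3 (reflect across v@24): 32 holes -> [(2, 20), (2, 27), (4, 21), (4, 26), (5, 16), (5, 31), (7, 20), (7, 27), (8, 20), (8, 27), (10, 16), (10, 31), (11, 21), (11, 26), (13, 20), (13, 27), (18, 20), (18, 27), (20, 21), (20, 26), (21, 16), (21, 31), (23, 20), (23, 27), (24, 20), (24, 27), (26, 16), (26, 31), (27, 21), (27, 26), (29, 20), (29, 27)]
Unfold 4 (reflect across v@16): 64 holes -> [(2, 4), (2, 11), (2, 20), (2, 27), (4, 5), (4, 10), (4, 21), (4, 26), (5, 0), (5, 15), (5, 16), (5, 31), (7, 4), (7, 11), (7, 20), (7, 27), (8, 4), (8, 11), (8, 20), (8, 27), (10, 0), (10, 15), (10, 16), (10, 31), (11, 5), (11, 10), (11, 21), (11, 26), (13, 4), (13, 11), (13, 20), (13, 27), (18, 4), (18, 11), (18, 20), (18, 27), (20, 5), (20, 10), (20, 21), (20, 26), (21, 0), (21, 15), (21, 16), (21, 31), (23, 4), (23, 11), (23, 20), (23, 27), (24, 4), (24, 11), (24, 20), (24, 27), (26, 0), (26, 15), (26, 16), (26, 31), (27, 5), (27, 10), (27, 21), (27, 26), (29, 4), (29, 11), (29, 20), (29, 27)]
Holes: [(2, 4), (2, 11), (2, 20), (2, 27), (4, 5), (4, 10), (4, 21), (4, 26), (5, 0), (5, 15), (5, 16), (5, 31), (7, 4), (7, 11), (7, 20), (7, 27), (8, 4), (8, 11), (8, 20), (8, 27), (10, 0), (10, 15), (10, 16), (10, 31), (11, 5), (11, 10), (11, 21), (11, 26), (13, 4), (13, 11), (13, 20), (13, 27), (18, 4), (18, 11), (18, 20), (18, 27), (20, 5), (20, 10), (20, 21), (20, 26), (21, 0), (21, 15), (21, 16), (21, 31), (23, 4), (23, 11), (23, 20), (23, 27), (24, 4), (24, 11), (24, 20), (24, 27), (26, 0), (26, 15), (26, 16), (26, 31), (27, 5), (27, 10), (27, 21), (27, 26), (29, 4), (29, 11), (29, 20), (29, 27)]

Answer: no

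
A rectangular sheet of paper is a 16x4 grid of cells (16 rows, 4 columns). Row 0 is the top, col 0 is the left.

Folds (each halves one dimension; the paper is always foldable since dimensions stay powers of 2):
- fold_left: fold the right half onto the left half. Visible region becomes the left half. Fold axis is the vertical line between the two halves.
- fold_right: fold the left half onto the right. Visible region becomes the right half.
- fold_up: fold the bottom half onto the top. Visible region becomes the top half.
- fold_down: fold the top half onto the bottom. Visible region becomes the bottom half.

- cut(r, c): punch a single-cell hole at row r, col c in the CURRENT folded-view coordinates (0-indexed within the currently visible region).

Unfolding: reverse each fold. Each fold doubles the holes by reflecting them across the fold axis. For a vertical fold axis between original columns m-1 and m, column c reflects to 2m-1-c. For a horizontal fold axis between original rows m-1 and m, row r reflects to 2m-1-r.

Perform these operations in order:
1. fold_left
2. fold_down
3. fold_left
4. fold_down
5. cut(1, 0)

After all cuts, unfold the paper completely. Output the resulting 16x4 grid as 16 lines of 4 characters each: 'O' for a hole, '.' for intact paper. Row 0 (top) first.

Answer: ....
....
OOOO
....
....
OOOO
....
....
....
....
OOOO
....
....
OOOO
....
....

Derivation:
Op 1 fold_left: fold axis v@2; visible region now rows[0,16) x cols[0,2) = 16x2
Op 2 fold_down: fold axis h@8; visible region now rows[8,16) x cols[0,2) = 8x2
Op 3 fold_left: fold axis v@1; visible region now rows[8,16) x cols[0,1) = 8x1
Op 4 fold_down: fold axis h@12; visible region now rows[12,16) x cols[0,1) = 4x1
Op 5 cut(1, 0): punch at orig (13,0); cuts so far [(13, 0)]; region rows[12,16) x cols[0,1) = 4x1
Unfold 1 (reflect across h@12): 2 holes -> [(10, 0), (13, 0)]
Unfold 2 (reflect across v@1): 4 holes -> [(10, 0), (10, 1), (13, 0), (13, 1)]
Unfold 3 (reflect across h@8): 8 holes -> [(2, 0), (2, 1), (5, 0), (5, 1), (10, 0), (10, 1), (13, 0), (13, 1)]
Unfold 4 (reflect across v@2): 16 holes -> [(2, 0), (2, 1), (2, 2), (2, 3), (5, 0), (5, 1), (5, 2), (5, 3), (10, 0), (10, 1), (10, 2), (10, 3), (13, 0), (13, 1), (13, 2), (13, 3)]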